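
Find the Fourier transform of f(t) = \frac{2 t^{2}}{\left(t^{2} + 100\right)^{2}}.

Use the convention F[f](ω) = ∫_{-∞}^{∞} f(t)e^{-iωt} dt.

F(ω) = \frac{\pi \left(1 - 10 \left|{\omega}\right|\right) e^{- 10 \left|{\omega}\right|}}{10}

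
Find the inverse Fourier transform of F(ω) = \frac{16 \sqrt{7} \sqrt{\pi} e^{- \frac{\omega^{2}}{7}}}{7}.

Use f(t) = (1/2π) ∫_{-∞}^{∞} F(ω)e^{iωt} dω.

f(t) = 8 e^{- \frac{7 t^{2}}{4}}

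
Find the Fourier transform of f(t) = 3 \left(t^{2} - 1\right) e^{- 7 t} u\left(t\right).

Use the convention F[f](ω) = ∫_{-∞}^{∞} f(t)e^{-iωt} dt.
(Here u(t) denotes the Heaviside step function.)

F(ω) = \frac{3 \left(2 i \omega - \left(i \omega + 7\right)^{3} + 14\right)}{\left(i \omega + 7\right)^{4}}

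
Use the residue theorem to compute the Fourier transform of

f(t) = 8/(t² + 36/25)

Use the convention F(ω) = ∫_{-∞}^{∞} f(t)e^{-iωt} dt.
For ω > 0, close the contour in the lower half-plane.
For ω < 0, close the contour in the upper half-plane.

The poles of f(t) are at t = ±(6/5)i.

Let g(z) = f(z)e^{-iωz}; for large |z| the factor e^{-iωz} decays in the lower half-plane when ω > 0 and in the upper half-plane when ω < 0.

Case ω > 0 (lower half-plane, clockwise contour ⇒ F(ω) = -2πi·ΣRes):
  Res_{z = - \frac{6 i}{5}} g(z) = \frac{10 i e^{- \frac{6 \omega}{5}}}{3}
  F(ω) = -2πi·ΣRes = \frac{20 \pi e^{- \frac{6 \omega}{5}}}{3}

Case ω < 0 (upper half-plane, counterclockwise contour ⇒ F(ω) = +2πi·ΣRes):
  Res_{z = \frac{6 i}{5}} g(z) = - \frac{10 i e^{\frac{6 \omega}{5}}}{3}
  F(ω) = 2πi·ΣRes = \frac{20 \pi e^{\frac{6 \omega}{5}}}{3}

Both cases combine into a single formula in |ω|:

F(ω) = \frac{20 \pi e^{- \frac{6 \left|{\omega}\right|}{5}}}{3}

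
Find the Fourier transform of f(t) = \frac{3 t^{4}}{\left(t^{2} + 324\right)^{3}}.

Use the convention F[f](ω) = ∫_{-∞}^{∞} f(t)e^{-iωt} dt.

F(ω) = \frac{\pi \left(108 \omega^{2} - 30 \left|{\omega}\right| + 1\right) e^{- 18 \left|{\omega}\right|}}{16}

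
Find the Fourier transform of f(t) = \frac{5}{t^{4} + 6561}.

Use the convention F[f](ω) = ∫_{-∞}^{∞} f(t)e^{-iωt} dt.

F(ω) = \frac{5 \pi e^{- \frac{9 \sqrt{2} \left|{\omega}\right|}{2}} \sin{\left(\frac{9 \sqrt{2} \left|{\omega}\right|}{2} + \frac{\pi}{4} \right)}}{729}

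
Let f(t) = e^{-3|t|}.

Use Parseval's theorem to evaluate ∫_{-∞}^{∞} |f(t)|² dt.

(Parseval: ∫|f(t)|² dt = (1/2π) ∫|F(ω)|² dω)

∫|f(t)|² dt = \frac{1}{3}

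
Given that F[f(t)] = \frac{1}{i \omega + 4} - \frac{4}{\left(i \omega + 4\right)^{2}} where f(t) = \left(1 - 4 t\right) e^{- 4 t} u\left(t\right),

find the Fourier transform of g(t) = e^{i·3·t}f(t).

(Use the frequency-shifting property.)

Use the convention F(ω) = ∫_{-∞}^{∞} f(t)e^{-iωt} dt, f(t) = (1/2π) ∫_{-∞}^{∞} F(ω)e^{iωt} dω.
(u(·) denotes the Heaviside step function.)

F[g](ω) = \frac{i \left(3 - \omega\right)}{\omega^{2} - 2 \omega \left(3 + 4 i\right) - 7 + 24 i}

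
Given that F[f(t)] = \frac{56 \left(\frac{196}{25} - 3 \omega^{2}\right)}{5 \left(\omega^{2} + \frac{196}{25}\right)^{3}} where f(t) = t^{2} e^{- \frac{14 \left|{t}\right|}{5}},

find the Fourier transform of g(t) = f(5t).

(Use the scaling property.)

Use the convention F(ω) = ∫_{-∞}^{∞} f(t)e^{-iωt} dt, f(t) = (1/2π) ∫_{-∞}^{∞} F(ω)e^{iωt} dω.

F[g](ω) = \frac{1400 \left(196 - 3 \omega^{2}\right)}{\left(\omega^{2} + 196\right)^{3}}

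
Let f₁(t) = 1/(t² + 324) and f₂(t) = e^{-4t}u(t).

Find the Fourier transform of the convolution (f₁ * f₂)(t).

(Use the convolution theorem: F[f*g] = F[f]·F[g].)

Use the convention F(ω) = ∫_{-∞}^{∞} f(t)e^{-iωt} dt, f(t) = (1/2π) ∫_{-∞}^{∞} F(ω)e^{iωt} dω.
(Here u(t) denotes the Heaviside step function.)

F[f₁*f₂](ω) = \frac{\pi e^{- 18 \left|{\omega}\right|}}{18 \left(i \omega + 4\right)}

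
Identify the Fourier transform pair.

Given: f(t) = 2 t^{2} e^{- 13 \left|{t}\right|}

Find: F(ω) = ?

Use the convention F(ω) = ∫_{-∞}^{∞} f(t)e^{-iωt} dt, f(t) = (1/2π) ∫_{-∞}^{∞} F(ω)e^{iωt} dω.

F(ω) = \frac{104 \left(169 - 3 \omega^{2}\right)}{\left(\omega^{2} + 169\right)^{3}}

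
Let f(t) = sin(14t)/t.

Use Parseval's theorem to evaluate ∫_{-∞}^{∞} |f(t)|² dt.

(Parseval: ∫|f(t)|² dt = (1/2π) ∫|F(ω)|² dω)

∫|f(t)|² dt = 14 \pi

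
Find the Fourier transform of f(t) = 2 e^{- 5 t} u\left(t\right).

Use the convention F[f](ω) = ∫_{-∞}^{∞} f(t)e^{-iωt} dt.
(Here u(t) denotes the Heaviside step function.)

F(ω) = \frac{2}{i \omega + 5}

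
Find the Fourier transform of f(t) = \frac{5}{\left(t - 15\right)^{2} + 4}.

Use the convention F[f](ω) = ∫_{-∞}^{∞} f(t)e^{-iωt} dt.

F(ω) = \frac{5 \pi e^{- 15 i \omega - 2 \left|{\omega}\right|}}{2}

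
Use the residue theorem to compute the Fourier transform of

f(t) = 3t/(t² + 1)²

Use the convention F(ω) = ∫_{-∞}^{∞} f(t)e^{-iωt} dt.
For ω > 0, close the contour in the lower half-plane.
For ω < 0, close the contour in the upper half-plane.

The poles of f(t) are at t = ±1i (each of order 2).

Let g(z) = f(z)e^{-iωz}; for large |z| the factor e^{-iωz} decays in the lower half-plane when ω > 0 and in the upper half-plane when ω < 0.

Case ω > 0 (lower half-plane, clockwise contour ⇒ F(ω) = -2πi·ΣRes):
  Res_{z = - i} g(z) = \frac{3 \omega e^{- \omega}}{4} (pole of order 2)
  F(ω) = -2πi·ΣRes = - \frac{3 i \pi \omega e^{- \omega}}{2}

Case ω < 0 (upper half-plane, counterclockwise contour ⇒ F(ω) = +2πi·ΣRes):
  Res_{z = i} g(z) = - \frac{3 \omega e^{\omega}}{4} (pole of order 2)
  F(ω) = 2πi·ΣRes = - \frac{3 i \pi \omega e^{\omega}}{2}

Both cases combine into a single formula in |ω|:

F(ω) = - \frac{3 i \pi \omega e^{- \left|{\omega}\right|}}{2}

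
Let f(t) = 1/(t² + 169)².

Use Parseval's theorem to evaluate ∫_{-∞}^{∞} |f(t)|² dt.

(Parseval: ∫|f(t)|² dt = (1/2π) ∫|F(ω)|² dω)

∫|f(t)|² dt = \frac{5 \pi}{1003976272}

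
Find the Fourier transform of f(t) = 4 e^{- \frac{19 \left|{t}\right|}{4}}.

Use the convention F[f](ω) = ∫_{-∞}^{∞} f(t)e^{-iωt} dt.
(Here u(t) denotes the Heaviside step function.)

F(ω) = \frac{608}{16 \omega^{2} + 361}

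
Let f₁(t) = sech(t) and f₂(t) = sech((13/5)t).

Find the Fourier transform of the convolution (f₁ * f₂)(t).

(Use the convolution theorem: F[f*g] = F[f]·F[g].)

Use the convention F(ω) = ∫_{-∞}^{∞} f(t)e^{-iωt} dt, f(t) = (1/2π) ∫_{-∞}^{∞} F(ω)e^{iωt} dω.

F[f₁*f₂](ω) = \frac{5 \pi^{2}}{13 \cosh{\left(\frac{5 \pi \omega}{26} \right)} \cosh{\left(\frac{\pi \omega}{2} \right)}}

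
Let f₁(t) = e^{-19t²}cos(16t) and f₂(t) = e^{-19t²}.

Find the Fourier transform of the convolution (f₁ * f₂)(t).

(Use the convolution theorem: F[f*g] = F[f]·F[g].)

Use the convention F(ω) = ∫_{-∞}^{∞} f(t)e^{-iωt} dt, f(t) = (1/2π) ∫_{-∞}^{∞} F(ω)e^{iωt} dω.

F[f₁*f₂](ω) = \frac{\pi \left(e^{\frac{16 \omega}{19}} + 1\right) e^{- \frac{\omega^{2}}{38} - \frac{8 \omega}{19} - \frac{64}{19}}}{38}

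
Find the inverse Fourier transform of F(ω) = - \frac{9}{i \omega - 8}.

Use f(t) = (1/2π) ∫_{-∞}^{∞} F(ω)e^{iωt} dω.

f(t) = 9 e^{8 t} u\left(- t\right)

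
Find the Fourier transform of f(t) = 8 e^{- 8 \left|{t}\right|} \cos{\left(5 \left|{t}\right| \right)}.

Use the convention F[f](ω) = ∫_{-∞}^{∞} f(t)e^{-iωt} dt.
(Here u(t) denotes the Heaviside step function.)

F(ω) = \frac{128 \left(\omega^{2} + 89\right)}{\omega^{4} + 78 \omega^{2} + 7921}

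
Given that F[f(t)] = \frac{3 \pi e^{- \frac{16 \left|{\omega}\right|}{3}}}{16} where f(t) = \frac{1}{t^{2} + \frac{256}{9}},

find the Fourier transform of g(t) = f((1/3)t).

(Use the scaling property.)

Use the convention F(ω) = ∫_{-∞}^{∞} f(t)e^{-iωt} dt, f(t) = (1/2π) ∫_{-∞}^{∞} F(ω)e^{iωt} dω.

F[g](ω) = \frac{9 \pi e^{- 16 \left|{\omega}\right|}}{16}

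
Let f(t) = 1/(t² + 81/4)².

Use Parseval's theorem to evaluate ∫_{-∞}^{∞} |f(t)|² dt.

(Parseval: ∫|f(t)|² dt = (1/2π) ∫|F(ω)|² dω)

∫|f(t)|² dt = \frac{40 \pi}{4782969}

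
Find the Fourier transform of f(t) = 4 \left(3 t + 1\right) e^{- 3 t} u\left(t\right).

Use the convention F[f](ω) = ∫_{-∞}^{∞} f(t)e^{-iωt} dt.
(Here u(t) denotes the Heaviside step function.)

F(ω) = \frac{4 \left(- i \omega - 6\right)}{\omega^{2} - 6 i \omega - 9}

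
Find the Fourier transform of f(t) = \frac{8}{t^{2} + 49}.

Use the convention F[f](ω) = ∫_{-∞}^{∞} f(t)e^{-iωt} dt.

F(ω) = \frac{8 \pi e^{- 7 \left|{\omega}\right|}}{7}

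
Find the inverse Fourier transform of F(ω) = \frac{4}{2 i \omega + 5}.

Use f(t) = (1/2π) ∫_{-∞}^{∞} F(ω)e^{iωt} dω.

f(t) = 2 e^{- \frac{5 t}{2}} u\left(t\right)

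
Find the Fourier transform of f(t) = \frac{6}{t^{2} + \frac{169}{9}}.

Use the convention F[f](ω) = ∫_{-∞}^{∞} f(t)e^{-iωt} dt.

F(ω) = \frac{18 \pi e^{- \frac{13 \left|{\omega}\right|}{3}}}{13}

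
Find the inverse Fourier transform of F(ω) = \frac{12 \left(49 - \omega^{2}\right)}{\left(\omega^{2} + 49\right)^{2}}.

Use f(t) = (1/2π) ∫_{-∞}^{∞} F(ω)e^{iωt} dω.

f(t) = 6 e^{- 7 \left|{t}\right|} \left|{t}\right|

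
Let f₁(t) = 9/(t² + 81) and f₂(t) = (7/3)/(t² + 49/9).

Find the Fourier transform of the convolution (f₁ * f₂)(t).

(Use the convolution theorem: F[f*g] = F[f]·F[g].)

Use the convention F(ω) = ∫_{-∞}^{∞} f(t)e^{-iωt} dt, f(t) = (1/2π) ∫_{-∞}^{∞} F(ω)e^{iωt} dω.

F[f₁*f₂](ω) = \pi^{2} e^{- \frac{34 \left|{\omega}\right|}{3}}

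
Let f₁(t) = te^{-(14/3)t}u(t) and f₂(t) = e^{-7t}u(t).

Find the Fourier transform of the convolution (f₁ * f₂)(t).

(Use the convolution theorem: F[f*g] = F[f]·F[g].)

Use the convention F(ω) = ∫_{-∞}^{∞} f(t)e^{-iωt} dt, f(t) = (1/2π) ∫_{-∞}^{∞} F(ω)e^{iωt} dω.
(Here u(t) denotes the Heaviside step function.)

F[f₁*f₂](ω) = \frac{9}{\left(i \omega + 7\right) \left(3 i \omega + 14\right)^{2}}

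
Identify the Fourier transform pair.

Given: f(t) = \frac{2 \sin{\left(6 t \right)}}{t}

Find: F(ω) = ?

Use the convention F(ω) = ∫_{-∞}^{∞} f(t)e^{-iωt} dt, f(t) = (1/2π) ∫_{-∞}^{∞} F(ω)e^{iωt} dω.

F(ω) = \begin{cases} 2 \pi & \text{for}\: \omega > -6 \wedge \omega < 6 \\0 & \text{otherwise} \end{cases}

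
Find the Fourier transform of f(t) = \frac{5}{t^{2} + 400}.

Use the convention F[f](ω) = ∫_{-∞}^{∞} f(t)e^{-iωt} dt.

F(ω) = \frac{\pi e^{- 20 \left|{\omega}\right|}}{4}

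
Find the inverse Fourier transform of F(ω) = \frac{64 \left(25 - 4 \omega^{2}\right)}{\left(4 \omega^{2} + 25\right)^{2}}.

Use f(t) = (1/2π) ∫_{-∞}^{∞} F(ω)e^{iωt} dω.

f(t) = 8 e^{- \frac{5 \left|{t}\right|}{2}} \left|{t}\right|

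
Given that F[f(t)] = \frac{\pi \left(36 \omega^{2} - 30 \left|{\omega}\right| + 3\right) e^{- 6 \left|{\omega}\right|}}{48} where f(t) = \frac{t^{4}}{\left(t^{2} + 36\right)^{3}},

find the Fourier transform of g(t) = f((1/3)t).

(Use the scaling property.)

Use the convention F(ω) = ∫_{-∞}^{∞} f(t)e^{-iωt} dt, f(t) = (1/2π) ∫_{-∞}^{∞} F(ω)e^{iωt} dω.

F[g](ω) = \frac{3 \pi \left(108 \omega^{2} - 30 \left|{\omega}\right| + 1\right) e^{- 18 \left|{\omega}\right|}}{16}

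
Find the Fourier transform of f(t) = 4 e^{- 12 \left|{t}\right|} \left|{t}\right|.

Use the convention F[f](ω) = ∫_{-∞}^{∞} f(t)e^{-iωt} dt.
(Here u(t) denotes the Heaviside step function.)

F(ω) = \frac{8 \left(144 - \omega^{2}\right)}{\left(\omega^{2} + 144\right)^{2}}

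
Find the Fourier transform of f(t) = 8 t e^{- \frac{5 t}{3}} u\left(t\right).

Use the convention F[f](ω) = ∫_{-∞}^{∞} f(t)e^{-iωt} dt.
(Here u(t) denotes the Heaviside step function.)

F(ω) = \frac{72}{\left(3 i \omega + 5\right)^{2}}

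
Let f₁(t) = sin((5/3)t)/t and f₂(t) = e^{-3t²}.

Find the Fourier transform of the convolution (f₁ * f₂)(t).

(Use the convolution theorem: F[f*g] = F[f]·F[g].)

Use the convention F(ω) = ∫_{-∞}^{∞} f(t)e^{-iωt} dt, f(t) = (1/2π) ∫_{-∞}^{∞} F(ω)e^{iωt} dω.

F[f₁*f₂](ω) = \begin{cases} \frac{\sqrt{3} \pi^{\frac{3}{2}} e^{- \frac{\omega^{2}}{12}}}{3} & \text{for}\: \omega > - \frac{5}{3} \wedge \omega < \frac{5}{3} \\0 & \text{otherwise} \end{cases}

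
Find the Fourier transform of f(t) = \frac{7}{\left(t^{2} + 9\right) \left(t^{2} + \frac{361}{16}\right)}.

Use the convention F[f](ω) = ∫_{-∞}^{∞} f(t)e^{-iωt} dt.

F(ω) = \frac{16 \pi e^{- 3 \left|{\omega}\right|}}{93} - \frac{64 \pi e^{- \frac{19 \left|{\omega}\right|}{4}}}{589}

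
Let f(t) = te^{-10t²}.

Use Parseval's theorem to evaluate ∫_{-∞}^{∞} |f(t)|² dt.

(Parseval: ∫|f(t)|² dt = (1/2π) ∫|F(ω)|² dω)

∫|f(t)|² dt = \frac{\sqrt{5} \sqrt{\pi}}{400}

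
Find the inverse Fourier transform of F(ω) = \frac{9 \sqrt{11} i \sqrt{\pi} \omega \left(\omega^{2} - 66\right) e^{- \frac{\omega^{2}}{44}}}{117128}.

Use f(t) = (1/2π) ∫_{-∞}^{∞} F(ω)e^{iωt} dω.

f(t) = 9 t^{3} e^{- 11 t^{2}}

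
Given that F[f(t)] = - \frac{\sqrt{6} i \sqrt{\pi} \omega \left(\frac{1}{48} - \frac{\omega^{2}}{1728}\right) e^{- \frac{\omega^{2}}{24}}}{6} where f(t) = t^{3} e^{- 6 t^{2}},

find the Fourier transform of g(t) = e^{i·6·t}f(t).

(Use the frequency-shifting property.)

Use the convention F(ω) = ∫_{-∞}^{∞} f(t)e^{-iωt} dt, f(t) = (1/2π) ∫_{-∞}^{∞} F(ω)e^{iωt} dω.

F[g](ω) = \frac{\sqrt{6} i \sqrt{\pi} \left(\omega - 6\right) \left(\left(\omega - 6\right)^{2} - 36\right) e^{- \frac{\left(\omega - 6\right)^{2}}{24}}}{10368}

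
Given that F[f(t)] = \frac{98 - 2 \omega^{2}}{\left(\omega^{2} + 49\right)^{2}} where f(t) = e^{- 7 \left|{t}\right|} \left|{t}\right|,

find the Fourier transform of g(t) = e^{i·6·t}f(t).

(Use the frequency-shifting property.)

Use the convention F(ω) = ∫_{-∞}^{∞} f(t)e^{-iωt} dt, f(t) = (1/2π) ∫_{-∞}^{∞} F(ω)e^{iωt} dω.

F[g](ω) = \frac{2 \left(49 - \left(\omega - 6\right)^{2}\right)}{\left(\left(\omega - 6\right)^{2} + 49\right)^{2}}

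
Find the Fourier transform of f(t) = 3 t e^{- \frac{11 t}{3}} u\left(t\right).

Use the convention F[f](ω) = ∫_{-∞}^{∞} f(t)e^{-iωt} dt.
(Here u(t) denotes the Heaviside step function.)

F(ω) = \frac{27}{\left(3 i \omega + 11\right)^{2}}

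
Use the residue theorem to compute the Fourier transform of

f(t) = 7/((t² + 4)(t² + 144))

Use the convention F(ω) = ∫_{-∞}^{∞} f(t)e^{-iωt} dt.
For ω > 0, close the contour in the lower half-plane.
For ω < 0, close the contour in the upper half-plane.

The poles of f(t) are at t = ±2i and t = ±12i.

Let g(z) = f(z)e^{-iωz}; for large |z| the factor e^{-iωz} decays in the lower half-plane when ω > 0 and in the upper half-plane when ω < 0.

Case ω > 0 (lower half-plane, clockwise contour ⇒ F(ω) = -2πi·ΣRes):
  Res_{z = - 2 i} g(z) = \frac{i e^{- 2 \omega}}{80}
  Res_{z = - 12 i} g(z) = - \frac{i e^{- 12 \omega}}{480}
  F(ω) = -2πi·ΣRes = \frac{\pi \left(6 e^{10 \omega} - 1\right) e^{- 12 \omega}}{240}

Case ω < 0 (upper half-plane, counterclockwise contour ⇒ F(ω) = +2πi·ΣRes):
  Res_{z = 2 i} g(z) = - \frac{i e^{2 \omega}}{80}
  Res_{z = 12 i} g(z) = \frac{i e^{12 \omega}}{480}
  F(ω) = 2πi·ΣRes = \frac{\pi \left(6 - e^{10 \omega}\right) e^{2 \omega}}{240}

Both cases combine into a single formula in |ω|:

F(ω) = \frac{\pi \left(6 e^{10 \left|{\omega}\right|} - 1\right) e^{- 12 \left|{\omega}\right|}}{240}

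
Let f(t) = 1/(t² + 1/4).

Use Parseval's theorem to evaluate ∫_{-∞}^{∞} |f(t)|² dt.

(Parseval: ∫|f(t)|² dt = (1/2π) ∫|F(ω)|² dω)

∫|f(t)|² dt = 4 \pi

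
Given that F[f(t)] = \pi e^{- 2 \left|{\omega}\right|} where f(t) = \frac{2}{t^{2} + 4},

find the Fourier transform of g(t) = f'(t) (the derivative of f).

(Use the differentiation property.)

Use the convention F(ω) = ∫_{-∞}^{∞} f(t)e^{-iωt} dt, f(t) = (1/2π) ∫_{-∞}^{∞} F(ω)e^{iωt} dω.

F[g](ω) = i \pi \omega e^{- 2 \left|{\omega}\right|}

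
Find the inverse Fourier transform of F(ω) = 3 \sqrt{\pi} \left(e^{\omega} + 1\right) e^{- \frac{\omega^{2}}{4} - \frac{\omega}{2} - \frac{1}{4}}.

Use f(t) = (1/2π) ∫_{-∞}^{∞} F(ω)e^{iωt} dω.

f(t) = 6 e^{- t^{2}} \cos{\left(t \right)}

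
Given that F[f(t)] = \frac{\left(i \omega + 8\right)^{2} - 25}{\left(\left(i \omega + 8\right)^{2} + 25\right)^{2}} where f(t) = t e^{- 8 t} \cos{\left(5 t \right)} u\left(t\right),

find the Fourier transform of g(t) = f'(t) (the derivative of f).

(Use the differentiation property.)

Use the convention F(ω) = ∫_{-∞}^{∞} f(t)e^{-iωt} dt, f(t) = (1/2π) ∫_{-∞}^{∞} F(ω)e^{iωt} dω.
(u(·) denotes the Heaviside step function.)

F[g](ω) = \frac{i \omega \left(\left(i \omega + 8\right)^{2} - 25\right)}{\left(\left(i \omega + 8\right)^{2} + 25\right)^{2}}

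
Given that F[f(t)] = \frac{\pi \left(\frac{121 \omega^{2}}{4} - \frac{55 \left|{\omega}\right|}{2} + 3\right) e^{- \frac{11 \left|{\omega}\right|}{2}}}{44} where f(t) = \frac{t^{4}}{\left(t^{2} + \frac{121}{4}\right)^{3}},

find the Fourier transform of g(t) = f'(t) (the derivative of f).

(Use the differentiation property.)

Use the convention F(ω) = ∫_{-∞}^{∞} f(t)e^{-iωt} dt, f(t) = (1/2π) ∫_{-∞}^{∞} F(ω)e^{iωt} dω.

F[g](ω) = \frac{i \pi \omega \left(121 \omega^{2} - 110 \left|{\omega}\right| + 12\right) e^{- \frac{11 \left|{\omega}\right|}{2}}}{176}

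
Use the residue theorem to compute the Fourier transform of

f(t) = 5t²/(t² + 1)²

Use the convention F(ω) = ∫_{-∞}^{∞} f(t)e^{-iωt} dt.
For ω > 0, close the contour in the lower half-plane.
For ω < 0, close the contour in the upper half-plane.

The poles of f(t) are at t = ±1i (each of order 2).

Let g(z) = f(z)e^{-iωz}; for large |z| the factor e^{-iωz} decays in the lower half-plane when ω > 0 and in the upper half-plane when ω < 0.

Case ω > 0 (lower half-plane, clockwise contour ⇒ F(ω) = -2πi·ΣRes):
  Res_{z = - i} g(z) = \frac{5 i \left(1 - \omega\right) e^{- \omega}}{4} (pole of order 2)
  F(ω) = -2πi·ΣRes = \frac{5 \pi \left(1 - \omega\right) e^{- \omega}}{2}

Case ω < 0 (upper half-plane, counterclockwise contour ⇒ F(ω) = +2πi·ΣRes):
  Res_{z = i} g(z) = \frac{5 i \left(- \omega - 1\right) e^{\omega}}{4} (pole of order 2)
  F(ω) = 2πi·ΣRes = \frac{5 \pi \left(\omega + 1\right) e^{\omega}}{2}

Both cases combine into a single formula in |ω|:

F(ω) = \frac{5 \pi \left(1 - \left|{\omega}\right|\right) e^{- \left|{\omega}\right|}}{2}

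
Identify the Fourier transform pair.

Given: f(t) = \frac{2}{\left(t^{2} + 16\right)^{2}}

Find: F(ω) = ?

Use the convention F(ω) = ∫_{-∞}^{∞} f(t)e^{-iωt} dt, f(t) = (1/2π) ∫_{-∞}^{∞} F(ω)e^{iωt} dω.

F(ω) = \frac{\pi \left(4 \left|{\omega}\right| + 1\right) e^{- 4 \left|{\omega}\right|}}{64}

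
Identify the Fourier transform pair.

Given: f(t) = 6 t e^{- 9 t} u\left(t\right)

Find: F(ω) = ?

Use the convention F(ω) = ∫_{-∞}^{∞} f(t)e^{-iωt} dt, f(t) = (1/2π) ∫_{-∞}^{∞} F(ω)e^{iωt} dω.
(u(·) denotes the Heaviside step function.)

F(ω) = \frac{6}{\left(i \omega + 9\right)^{2}}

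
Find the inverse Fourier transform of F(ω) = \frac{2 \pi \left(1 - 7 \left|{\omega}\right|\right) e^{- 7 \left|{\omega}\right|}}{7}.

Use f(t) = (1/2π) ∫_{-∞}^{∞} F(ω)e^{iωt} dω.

f(t) = \frac{4 t^{2}}{\left(t^{2} + 49\right)^{2}}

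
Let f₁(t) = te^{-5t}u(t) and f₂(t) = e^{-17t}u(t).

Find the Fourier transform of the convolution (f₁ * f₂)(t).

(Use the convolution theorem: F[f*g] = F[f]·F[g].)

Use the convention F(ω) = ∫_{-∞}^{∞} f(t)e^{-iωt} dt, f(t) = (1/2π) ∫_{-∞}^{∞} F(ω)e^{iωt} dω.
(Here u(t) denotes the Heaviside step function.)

F[f₁*f₂](ω) = \frac{1}{\left(i \omega + 5\right)^{2} \left(i \omega + 17\right)}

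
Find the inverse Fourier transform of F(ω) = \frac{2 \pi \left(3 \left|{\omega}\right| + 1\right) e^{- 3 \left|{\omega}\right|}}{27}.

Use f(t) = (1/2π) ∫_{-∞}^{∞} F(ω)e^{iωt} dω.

f(t) = \frac{4}{\left(t^{2} + 9\right)^{2}}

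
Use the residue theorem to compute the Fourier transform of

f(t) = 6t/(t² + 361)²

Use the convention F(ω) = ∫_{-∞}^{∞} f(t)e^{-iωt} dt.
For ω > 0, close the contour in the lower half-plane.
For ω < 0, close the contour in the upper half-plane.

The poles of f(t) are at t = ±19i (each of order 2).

Let g(z) = f(z)e^{-iωz}; for large |z| the factor e^{-iωz} decays in the lower half-plane when ω > 0 and in the upper half-plane when ω < 0.

Case ω > 0 (lower half-plane, clockwise contour ⇒ F(ω) = -2πi·ΣRes):
  Res_{z = - 19 i} g(z) = \frac{3 \omega e^{- 19 \omega}}{38} (pole of order 2)
  F(ω) = -2πi·ΣRes = - \frac{3 i \pi \omega e^{- 19 \omega}}{19}

Case ω < 0 (upper half-plane, counterclockwise contour ⇒ F(ω) = +2πi·ΣRes):
  Res_{z = 19 i} g(z) = - \frac{3 \omega e^{19 \omega}}{38} (pole of order 2)
  F(ω) = 2πi·ΣRes = - \frac{3 i \pi \omega e^{19 \omega}}{19}

Both cases combine into a single formula in |ω|:

F(ω) = - \frac{3 i \pi \omega e^{- 19 \left|{\omega}\right|}}{19}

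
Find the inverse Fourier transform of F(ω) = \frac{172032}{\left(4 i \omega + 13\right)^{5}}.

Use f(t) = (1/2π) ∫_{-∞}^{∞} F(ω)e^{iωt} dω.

f(t) = 7 t^{4} e^{- \frac{13 t}{4}} u\left(t\right)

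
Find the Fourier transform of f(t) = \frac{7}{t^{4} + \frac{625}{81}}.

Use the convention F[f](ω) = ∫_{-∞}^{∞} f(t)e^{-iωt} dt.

F(ω) = \frac{189 \pi e^{- \frac{5 \sqrt{2} \left|{\omega}\right|}{6}} \sin{\left(\frac{5 \sqrt{2} \left|{\omega}\right|}{6} + \frac{\pi}{4} \right)}}{125}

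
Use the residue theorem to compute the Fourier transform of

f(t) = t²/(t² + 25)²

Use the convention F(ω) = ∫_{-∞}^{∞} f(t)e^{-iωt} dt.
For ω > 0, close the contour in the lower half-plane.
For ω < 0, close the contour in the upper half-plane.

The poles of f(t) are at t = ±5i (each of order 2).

Let g(z) = f(z)e^{-iωz}; for large |z| the factor e^{-iωz} decays in the lower half-plane when ω > 0 and in the upper half-plane when ω < 0.

Case ω > 0 (lower half-plane, clockwise contour ⇒ F(ω) = -2πi·ΣRes):
  Res_{z = - 5 i} g(z) = \frac{i \left(1 - 5 \omega\right) e^{- 5 \omega}}{20} (pole of order 2)
  F(ω) = -2πi·ΣRes = \frac{\pi \left(1 - 5 \omega\right) e^{- 5 \omega}}{10}

Case ω < 0 (upper half-plane, counterclockwise contour ⇒ F(ω) = +2πi·ΣRes):
  Res_{z = 5 i} g(z) = \frac{i \left(- 5 \omega - 1\right) e^{5 \omega}}{20} (pole of order 2)
  F(ω) = 2πi·ΣRes = \frac{\pi \left(5 \omega + 1\right) e^{5 \omega}}{10}

Both cases combine into a single formula in |ω|:

F(ω) = \frac{\pi \left(1 - 5 \left|{\omega}\right|\right) e^{- 5 \left|{\omega}\right|}}{10}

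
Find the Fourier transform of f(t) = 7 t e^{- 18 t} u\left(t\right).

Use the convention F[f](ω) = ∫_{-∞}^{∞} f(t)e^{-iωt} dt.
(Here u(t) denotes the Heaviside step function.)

F(ω) = \frac{7}{\left(i \omega + 18\right)^{2}}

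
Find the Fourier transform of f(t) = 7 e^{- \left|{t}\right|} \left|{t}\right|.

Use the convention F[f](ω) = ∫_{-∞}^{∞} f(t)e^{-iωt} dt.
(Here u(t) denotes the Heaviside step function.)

F(ω) = \frac{14 \left(1 - \omega^{2}\right)}{\left(\omega^{2} + 1\right)^{2}}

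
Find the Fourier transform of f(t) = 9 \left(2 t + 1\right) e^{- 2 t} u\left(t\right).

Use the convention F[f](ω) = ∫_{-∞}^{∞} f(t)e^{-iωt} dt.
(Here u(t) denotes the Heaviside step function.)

F(ω) = \frac{9 \left(- i \omega - 4\right)}{\omega^{2} - 4 i \omega - 4}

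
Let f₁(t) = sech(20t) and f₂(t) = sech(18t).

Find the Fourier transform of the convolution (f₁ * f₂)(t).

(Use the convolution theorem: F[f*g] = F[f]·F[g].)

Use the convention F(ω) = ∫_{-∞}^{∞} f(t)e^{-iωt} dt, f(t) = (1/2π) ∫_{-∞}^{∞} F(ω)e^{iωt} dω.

F[f₁*f₂](ω) = \frac{\pi^{2}}{360 \cosh{\left(\frac{\pi \omega}{40} \right)} \cosh{\left(\frac{\pi \omega}{36} \right)}}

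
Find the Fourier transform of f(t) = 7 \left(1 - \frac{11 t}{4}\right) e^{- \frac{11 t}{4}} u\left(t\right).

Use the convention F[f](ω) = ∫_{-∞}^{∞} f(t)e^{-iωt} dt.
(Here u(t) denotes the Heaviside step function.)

F(ω) = \frac{112 i \omega}{- 16 \omega^{2} + 88 i \omega + 121}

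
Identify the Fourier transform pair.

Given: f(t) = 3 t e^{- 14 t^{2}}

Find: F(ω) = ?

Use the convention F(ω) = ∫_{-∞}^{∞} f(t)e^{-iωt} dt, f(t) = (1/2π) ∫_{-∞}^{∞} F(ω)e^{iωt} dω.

F(ω) = - \frac{3 \sqrt{14} i \sqrt{\pi} \omega e^{- \frac{\omega^{2}}{56}}}{392}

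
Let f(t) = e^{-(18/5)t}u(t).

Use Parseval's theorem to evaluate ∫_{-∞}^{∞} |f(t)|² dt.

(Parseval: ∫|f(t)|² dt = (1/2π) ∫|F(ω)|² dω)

∫|f(t)|² dt = \frac{5}{36}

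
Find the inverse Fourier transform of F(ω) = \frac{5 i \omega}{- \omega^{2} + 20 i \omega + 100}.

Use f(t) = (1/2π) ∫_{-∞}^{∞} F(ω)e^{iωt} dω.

f(t) = 5 \left(1 - 10 t\right) e^{- 10 t} u\left(t\right)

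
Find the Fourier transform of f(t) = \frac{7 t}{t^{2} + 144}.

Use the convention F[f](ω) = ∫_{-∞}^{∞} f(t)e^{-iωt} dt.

F(ω) = - 7 i \pi e^{- 12 \left|{\omega}\right|} \operatorname{sign}{\left(\omega \right)}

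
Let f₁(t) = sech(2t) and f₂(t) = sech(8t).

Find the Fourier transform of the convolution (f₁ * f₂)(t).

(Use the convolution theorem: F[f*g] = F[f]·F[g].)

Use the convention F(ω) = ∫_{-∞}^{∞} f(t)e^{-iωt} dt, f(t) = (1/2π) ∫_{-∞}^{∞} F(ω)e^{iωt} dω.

F[f₁*f₂](ω) = \frac{\pi^{2}}{16 \cosh{\left(\frac{\pi \omega}{16} \right)} \cosh{\left(\frac{\pi \omega}{4} \right)}}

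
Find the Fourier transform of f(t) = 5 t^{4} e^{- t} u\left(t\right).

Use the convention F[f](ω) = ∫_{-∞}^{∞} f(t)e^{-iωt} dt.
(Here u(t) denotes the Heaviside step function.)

F(ω) = \frac{120}{\left(i \omega + 1\right)^{5}}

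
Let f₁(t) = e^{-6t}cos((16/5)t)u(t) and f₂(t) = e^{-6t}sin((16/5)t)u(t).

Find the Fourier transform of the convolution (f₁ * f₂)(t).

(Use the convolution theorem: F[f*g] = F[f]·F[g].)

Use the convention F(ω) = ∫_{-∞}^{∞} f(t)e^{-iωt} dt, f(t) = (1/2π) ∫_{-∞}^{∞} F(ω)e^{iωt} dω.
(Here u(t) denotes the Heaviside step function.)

F[f₁*f₂](ω) = \frac{2000 \left(i \omega + 6\right)}{\left(25 \left(i \omega + 6\right)^{2} + 256\right)^{2}}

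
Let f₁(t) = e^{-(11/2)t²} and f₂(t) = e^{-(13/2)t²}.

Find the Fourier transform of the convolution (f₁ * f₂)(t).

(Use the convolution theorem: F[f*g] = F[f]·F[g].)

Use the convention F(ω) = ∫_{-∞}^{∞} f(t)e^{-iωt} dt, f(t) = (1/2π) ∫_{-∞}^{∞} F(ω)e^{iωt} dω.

F[f₁*f₂](ω) = \frac{2 \sqrt{143} \pi e^{- \frac{12 \omega^{2}}{143}}}{143}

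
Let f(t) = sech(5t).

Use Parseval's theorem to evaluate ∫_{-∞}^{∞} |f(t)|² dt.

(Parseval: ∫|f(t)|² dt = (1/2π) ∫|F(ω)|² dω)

∫|f(t)|² dt = \frac{2}{5}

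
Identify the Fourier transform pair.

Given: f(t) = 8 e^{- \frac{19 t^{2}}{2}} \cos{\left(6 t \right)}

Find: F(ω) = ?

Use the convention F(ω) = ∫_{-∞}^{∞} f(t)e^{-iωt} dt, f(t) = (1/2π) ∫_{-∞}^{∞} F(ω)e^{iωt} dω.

F(ω) = \frac{4 \sqrt{38} \sqrt{\pi} \left(e^{\frac{12 \omega}{19}} + 1\right) e^{- \frac{\omega^{2}}{38} - \frac{6 \omega}{19} - \frac{18}{19}}}{19}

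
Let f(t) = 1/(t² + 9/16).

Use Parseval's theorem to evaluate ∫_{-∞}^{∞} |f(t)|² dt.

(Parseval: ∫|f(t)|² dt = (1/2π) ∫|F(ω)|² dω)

∫|f(t)|² dt = \frac{32 \pi}{27}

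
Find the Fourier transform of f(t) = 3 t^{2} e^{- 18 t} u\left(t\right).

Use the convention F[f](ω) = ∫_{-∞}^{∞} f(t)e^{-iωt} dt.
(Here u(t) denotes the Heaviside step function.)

F(ω) = \frac{6}{\left(i \omega + 18\right)^{3}}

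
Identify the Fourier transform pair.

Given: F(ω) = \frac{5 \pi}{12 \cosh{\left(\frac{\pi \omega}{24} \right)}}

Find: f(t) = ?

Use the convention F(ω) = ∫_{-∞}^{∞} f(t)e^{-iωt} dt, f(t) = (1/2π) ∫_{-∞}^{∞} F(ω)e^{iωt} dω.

f(t) = \frac{5}{\cosh{\left(12 t \right)}}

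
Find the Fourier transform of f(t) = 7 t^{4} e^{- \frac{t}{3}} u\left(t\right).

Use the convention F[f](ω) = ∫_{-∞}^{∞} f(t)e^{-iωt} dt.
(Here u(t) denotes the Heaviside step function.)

F(ω) = \frac{40824}{\left(3 i \omega + 1\right)^{5}}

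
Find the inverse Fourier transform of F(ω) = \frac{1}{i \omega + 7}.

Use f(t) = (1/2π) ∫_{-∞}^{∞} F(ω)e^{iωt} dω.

f(t) = e^{- 7 t} u\left(t\right)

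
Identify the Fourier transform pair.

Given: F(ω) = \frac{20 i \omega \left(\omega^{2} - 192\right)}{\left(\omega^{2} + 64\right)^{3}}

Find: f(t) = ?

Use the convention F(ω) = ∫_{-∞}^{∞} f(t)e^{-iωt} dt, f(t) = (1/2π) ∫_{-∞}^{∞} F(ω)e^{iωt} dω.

f(t) = 5 t e^{- 8 \left|{t}\right|} \left|{t}\right|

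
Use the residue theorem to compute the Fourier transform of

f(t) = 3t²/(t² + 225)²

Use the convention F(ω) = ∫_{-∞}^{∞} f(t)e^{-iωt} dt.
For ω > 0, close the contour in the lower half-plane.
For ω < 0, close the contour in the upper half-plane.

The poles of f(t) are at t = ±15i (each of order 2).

Let g(z) = f(z)e^{-iωz}; for large |z| the factor e^{-iωz} decays in the lower half-plane when ω > 0 and in the upper half-plane when ω < 0.

Case ω > 0 (lower half-plane, clockwise contour ⇒ F(ω) = -2πi·ΣRes):
  Res_{z = - 15 i} g(z) = \frac{i \left(1 - 15 \omega\right) e^{- 15 \omega}}{20} (pole of order 2)
  F(ω) = -2πi·ΣRes = \frac{\pi \left(1 - 15 \omega\right) e^{- 15 \omega}}{10}

Case ω < 0 (upper half-plane, counterclockwise contour ⇒ F(ω) = +2πi·ΣRes):
  Res_{z = 15 i} g(z) = \frac{i \left(- 15 \omega - 1\right) e^{15 \omega}}{20} (pole of order 2)
  F(ω) = 2πi·ΣRes = \frac{\pi \left(15 \omega + 1\right) e^{15 \omega}}{10}

Both cases combine into a single formula in |ω|:

F(ω) = \frac{\pi \left(1 - 15 \left|{\omega}\right|\right) e^{- 15 \left|{\omega}\right|}}{10}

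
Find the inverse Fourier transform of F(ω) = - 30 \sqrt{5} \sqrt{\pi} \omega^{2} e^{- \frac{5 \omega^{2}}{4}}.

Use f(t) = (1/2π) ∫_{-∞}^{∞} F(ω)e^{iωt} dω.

f(t) = 6 \left(\frac{4 t^{2}}{5} - 2\right) e^{- \frac{t^{2}}{5}}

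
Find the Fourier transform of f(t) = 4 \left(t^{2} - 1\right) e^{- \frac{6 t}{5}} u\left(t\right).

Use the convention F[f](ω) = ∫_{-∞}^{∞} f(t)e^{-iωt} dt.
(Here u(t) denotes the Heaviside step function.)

F(ω) = \frac{20 \left(250 i \omega - \left(5 i \omega + 6\right)^{3} + 300\right)}{\left(5 i \omega + 6\right)^{4}}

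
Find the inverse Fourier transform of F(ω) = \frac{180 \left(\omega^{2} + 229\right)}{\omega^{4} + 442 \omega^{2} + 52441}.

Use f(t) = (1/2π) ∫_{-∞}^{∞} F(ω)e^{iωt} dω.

f(t) = 6 e^{- 15 \left|{t}\right|} \cos{\left(2 \left|{t}\right| \right)}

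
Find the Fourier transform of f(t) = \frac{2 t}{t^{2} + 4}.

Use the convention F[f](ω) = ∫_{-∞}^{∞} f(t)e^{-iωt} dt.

F(ω) = - 2 i \pi e^{- 2 \left|{\omega}\right|} \operatorname{sign}{\left(\omega \right)}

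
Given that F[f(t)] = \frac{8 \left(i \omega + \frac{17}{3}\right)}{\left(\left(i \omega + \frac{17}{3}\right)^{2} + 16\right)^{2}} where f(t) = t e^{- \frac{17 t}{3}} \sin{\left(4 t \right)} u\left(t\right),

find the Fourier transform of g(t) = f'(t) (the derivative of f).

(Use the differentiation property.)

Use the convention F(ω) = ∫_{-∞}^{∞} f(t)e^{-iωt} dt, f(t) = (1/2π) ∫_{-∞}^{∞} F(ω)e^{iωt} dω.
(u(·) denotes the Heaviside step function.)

F[g](ω) = \frac{216 i \omega \left(3 i \omega + 17\right)}{\left(\left(3 i \omega + 17\right)^{2} + 144\right)^{2}}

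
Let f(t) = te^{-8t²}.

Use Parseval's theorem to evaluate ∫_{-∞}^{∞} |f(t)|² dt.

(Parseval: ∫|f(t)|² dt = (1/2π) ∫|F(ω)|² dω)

∫|f(t)|² dt = \frac{\sqrt{\pi}}{128}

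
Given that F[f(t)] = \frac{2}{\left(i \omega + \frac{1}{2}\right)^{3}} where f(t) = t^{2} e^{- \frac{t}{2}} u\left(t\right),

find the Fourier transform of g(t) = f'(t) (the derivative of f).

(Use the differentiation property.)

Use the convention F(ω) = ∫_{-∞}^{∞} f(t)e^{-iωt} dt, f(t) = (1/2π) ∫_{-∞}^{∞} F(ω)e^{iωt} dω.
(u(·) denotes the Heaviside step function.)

F[g](ω) = \frac{16 i \omega}{\left(2 i \omega + 1\right)^{3}}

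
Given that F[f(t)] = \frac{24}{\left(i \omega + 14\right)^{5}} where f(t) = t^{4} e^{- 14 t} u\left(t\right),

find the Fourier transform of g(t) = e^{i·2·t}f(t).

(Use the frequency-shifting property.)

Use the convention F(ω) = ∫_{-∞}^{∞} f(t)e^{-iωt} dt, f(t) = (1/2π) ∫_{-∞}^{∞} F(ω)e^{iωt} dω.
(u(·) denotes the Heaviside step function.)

F[g](ω) = \frac{24}{\left(i \left(\omega - 2\right) + 14\right)^{5}}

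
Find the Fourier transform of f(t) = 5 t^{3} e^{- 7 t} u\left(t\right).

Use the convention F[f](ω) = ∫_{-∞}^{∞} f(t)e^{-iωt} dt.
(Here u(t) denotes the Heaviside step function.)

F(ω) = \frac{30}{\left(i \omega + 7\right)^{4}}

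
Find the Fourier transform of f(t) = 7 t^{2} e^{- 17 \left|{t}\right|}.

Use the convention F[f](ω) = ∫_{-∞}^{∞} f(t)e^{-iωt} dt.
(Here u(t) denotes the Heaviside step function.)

F(ω) = \frac{476 \left(289 - 3 \omega^{2}\right)}{\left(\omega^{2} + 289\right)^{3}}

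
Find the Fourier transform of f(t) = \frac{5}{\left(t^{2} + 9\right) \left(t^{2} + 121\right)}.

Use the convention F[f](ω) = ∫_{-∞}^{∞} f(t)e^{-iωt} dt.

F(ω) = \frac{5 \pi \left(11 e^{8 \left|{\omega}\right|} - 3\right) e^{- 11 \left|{\omega}\right|}}{3696}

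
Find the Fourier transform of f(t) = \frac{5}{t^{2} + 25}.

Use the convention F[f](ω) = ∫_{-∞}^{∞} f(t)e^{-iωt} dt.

F(ω) = \pi e^{- 5 \left|{\omega}\right|}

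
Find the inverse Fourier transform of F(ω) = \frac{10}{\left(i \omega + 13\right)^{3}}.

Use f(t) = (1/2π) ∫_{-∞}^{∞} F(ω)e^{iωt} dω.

f(t) = 5 t^{2} e^{- 13 t} u\left(t\right)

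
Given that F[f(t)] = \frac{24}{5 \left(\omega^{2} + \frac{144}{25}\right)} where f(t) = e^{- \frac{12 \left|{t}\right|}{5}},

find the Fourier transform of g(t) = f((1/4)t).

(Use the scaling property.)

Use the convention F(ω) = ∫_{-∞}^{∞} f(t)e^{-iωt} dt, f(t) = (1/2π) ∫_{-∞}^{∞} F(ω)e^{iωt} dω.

F[g](ω) = \frac{30}{25 \omega^{2} + 9}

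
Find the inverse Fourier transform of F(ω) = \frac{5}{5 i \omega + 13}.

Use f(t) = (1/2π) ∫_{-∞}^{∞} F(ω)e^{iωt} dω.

f(t) = e^{- \frac{13 t}{5}} u\left(t\right)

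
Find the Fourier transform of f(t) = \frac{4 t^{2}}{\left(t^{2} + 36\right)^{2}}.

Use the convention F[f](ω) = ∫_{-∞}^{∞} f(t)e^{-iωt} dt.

F(ω) = \frac{\pi \left(1 - 6 \left|{\omega}\right|\right) e^{- 6 \left|{\omega}\right|}}{3}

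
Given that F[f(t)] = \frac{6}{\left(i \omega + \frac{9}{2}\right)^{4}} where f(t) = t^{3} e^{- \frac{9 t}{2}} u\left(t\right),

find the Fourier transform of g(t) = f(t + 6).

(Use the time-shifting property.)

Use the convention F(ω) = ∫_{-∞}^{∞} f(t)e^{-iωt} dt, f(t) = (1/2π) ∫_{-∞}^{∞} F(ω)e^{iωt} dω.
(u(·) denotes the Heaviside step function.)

F[g](ω) = \frac{96 e^{6 i \omega}}{\left(2 i \omega + 9\right)^{4}}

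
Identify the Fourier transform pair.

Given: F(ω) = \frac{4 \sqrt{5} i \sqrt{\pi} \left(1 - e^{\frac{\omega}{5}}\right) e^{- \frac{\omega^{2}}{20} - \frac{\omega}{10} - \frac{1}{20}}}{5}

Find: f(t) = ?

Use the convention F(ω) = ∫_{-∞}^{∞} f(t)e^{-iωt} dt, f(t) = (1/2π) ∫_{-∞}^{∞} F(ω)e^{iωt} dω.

f(t) = 8 e^{- 5 t^{2}} \sin{\left(t \right)}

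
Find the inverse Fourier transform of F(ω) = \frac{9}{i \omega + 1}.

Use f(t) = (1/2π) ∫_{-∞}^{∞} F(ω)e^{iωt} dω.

f(t) = 9 e^{- t} u\left(t\right)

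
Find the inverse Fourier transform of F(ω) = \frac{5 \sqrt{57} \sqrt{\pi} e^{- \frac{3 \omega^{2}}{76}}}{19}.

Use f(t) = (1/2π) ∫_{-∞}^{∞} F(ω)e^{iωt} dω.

f(t) = 5 e^{- \frac{19 t^{2}}{3}}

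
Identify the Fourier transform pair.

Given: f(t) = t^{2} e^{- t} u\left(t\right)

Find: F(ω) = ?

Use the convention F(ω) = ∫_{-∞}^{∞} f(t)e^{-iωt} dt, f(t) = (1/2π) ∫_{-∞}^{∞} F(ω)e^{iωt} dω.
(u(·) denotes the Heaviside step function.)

F(ω) = \frac{2}{\left(i \omega + 1\right)^{3}}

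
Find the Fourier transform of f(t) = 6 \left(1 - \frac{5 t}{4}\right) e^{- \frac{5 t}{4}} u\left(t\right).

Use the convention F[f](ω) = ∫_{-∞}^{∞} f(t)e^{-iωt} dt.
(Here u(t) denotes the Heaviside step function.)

F(ω) = \frac{96 i \omega}{- 16 \omega^{2} + 40 i \omega + 25}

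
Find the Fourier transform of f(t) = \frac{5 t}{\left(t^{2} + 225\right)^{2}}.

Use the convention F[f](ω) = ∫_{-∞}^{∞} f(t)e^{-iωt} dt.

F(ω) = - \frac{i \pi \omega e^{- 15 \left|{\omega}\right|}}{6}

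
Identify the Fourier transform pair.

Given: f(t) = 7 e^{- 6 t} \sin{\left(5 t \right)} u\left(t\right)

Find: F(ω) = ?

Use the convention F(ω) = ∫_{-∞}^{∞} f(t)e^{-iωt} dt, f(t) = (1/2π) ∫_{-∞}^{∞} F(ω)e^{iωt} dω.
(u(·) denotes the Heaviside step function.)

F(ω) = \frac{35}{\left(i \omega + 6\right)^{2} + 25}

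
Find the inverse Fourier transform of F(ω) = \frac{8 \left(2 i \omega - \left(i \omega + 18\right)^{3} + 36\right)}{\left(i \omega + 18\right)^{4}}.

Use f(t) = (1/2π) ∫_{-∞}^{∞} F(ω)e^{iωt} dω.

f(t) = 8 \left(t^{2} - 1\right) e^{- 18 t} u\left(t\right)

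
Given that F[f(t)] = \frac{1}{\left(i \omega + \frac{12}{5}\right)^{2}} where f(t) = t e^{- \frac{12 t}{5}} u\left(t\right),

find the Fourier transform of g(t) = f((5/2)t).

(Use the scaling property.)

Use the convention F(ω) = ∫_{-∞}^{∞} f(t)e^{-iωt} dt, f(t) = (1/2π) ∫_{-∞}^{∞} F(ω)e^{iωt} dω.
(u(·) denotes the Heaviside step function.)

F[g](ω) = \frac{5}{2 \left(i \omega + 6\right)^{2}}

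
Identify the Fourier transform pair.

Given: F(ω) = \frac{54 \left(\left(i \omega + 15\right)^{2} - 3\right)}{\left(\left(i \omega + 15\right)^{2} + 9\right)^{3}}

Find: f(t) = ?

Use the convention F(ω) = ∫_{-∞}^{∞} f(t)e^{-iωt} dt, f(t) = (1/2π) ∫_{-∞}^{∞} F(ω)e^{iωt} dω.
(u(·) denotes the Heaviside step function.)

f(t) = 3 t^{2} e^{- 15 t} \sin{\left(3 t \right)} u\left(t\right)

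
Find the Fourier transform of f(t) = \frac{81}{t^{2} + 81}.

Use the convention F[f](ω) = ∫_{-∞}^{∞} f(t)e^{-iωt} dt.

F(ω) = 9 \pi e^{- 9 \left|{\omega}\right|}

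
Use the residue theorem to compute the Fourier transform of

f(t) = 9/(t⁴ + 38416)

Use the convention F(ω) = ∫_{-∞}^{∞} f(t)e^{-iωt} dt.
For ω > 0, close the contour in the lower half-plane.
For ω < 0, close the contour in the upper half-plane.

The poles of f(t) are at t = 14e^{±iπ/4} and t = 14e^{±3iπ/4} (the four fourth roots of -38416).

Let g(z) = f(z)e^{-iωz}; for large |z| the factor e^{-iωz} decays in the lower half-plane when ω > 0 and in the upper half-plane when ω < 0.

Case ω > 0 (lower half-plane, clockwise contour ⇒ F(ω) = -2πi·ΣRes):
  Res_{z = - 7 \sqrt{2} - 7 \sqrt{2} i} g(z) = \frac{9 \sqrt{2} i \left(1 - i\right) e^{7 \sqrt{2} \omega \left(-1 + i\right)}}{21952}
  Res_{z = 7 \sqrt{2} - 7 \sqrt{2} i} g(z) = \frac{9 \sqrt{2} i \left(1 + i\right) e^{- 7 \sqrt{2} \omega \left(1 + i\right)}}{21952}
  F(ω) = -2πi·ΣRes = \frac{9 \sqrt{2} \pi \left(1 - i\right) \left(e^{14 \sqrt{2} i \omega} + i\right) e^{- 7 \sqrt{2} \omega \left(1 + i\right)}}{10976} = \frac{9 \pi e^{- 7 \sqrt{2} \omega} \sin{\left(7 \sqrt{2} \omega + \frac{\pi}{4} \right)}}{2744}

Case ω < 0 (upper half-plane, counterclockwise contour ⇒ F(ω) = +2πi·ΣRes):
  Res_{z = 7 \sqrt{2} + 7 \sqrt{2} i} g(z) = \frac{9 \sqrt{2} i \left(-1 + i\right) e^{7 \sqrt{2} \omega \left(1 - i\right)}}{21952}
  Res_{z = - 7 \sqrt{2} + 7 \sqrt{2} i} g(z) = \frac{9 \sqrt{2} \left(1 - i\right) e^{7 \sqrt{2} \omega \left(1 + i\right)}}{21952}
  F(ω) = 2πi·ΣRes = - \frac{9 \sqrt{2} i \pi \left(i \left(1 - i\right) e^{7 \sqrt{2} \omega \left(1 - i\right)} - \left(1 - i\right) e^{7 \sqrt{2} \omega \left(1 + i\right)}\right)}{10976} = \frac{9 \pi e^{7 \sqrt{2} \omega} \cos{\left(7 \sqrt{2} \omega + \frac{\pi}{4} \right)}}{2744}

Both cases combine into a single formula in |ω|:

F(ω) = \frac{9 \pi e^{- 7 \sqrt{2} \left|{\omega}\right|} \sin{\left(7 \sqrt{2} \left|{\omega}\right| + \frac{\pi}{4} \right)}}{2744}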